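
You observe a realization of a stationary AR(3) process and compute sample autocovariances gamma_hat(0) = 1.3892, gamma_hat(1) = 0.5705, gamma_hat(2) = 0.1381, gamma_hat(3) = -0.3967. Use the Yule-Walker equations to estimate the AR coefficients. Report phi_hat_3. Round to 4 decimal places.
\hat\phi_{3} = -0.3580

The Yule-Walker equations for an AR(p) process read, in matrix form,
  Gamma_p phi = r_p,   with   (Gamma_p)_{ij} = gamma(|i - j|),
                       (r_p)_i = gamma(i),   i,j = 1..p.
Substitute the sample gammas (Toeplitz matrix and right-hand side of size 3):
  Gamma_p = [[1.3892, 0.5705, 0.1381], [0.5705, 1.3892, 0.5705], [0.1381, 0.5705, 1.3892]]
  r_p     = [0.5705, 0.1381, -0.3967]
Written out (R1..R3):
  (R1) 1.3892 phi_1 + 0.5705 phi_2 + 0.1381 phi_3 = 0.5705
  (R2) 0.5705 phi_1 + 1.3892 phi_2 + 0.5705 phi_3 = 0.1381
  (R3) 0.1381 phi_1 + 0.5705 phi_2 + 1.3892 phi_3 = -0.3967
Gaussian elimination:
  R2 <- R2 - (0.5705/1.3892) R1 = R2 - (0.410668) R1:  1.154914 phi_2 + 0.513787 phi_3 = -0.096186
  R3 <- R3 - (0.1381/1.3892) R1 = R3 - (0.09941) R1:  0.513787 phi_2 + 1.375472 phi_3 = -0.453413
  R3 <- R3 - (0.513787/1.154914) R2 = R3 - (0.44487) R2:  1.146903 phi_3 = -0.410623
Back-substitution:
  phi_hat_3 = -0.410623 / 1.146903 = -0.358028
  phi_hat_2 = (-0.096186 - (0.513787)(-0.358028)) / 1.154914 = 0.075992
  phi_hat_1 = (0.5705 - (0.5705)(0.075992) - (0.1381)(-0.358028)) / 1.3892 = 0.415052
So phi_hat = [0.4151, 0.0760, -0.3580].
Therefore phi_hat_3 = -0.3580.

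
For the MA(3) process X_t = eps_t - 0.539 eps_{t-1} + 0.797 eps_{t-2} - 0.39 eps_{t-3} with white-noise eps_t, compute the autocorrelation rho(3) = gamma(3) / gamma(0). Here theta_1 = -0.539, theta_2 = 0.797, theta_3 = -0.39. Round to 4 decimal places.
\rho(3) = -0.1877

For an MA(q) process with theta_0 = 1, the autocovariance is
  gamma(k) = sigma^2 * sum_{i=0..q-k} theta_i * theta_{i+k},
and rho(k) = gamma(k) / gamma(0). Sigma^2 cancels.
  numerator   = (1)*(-0.39) = -0.39.
  denominator = (1)^2 + (-0.539)^2 + (0.797)^2 + (-0.39)^2 = 2.07783.
  rho(3) = -0.39 / 2.07783 = -0.1877.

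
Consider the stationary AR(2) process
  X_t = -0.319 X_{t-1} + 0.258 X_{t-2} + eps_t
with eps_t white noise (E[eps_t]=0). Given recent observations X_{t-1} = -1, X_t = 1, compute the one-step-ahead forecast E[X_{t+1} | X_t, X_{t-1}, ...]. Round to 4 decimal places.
E[X_{t+1} \mid \mathcal F_t] = -0.5770

For an AR(p) model X_t = c + sum_i phi_i X_{t-i} + eps_t, the
one-step-ahead conditional mean is
  E[X_{t+1} | X_t, ...] = c + sum_i phi_i X_{t+1-i}.
Substitute known values:
  E[X_{t+1} | ...] = (-0.319) * (1) + (0.258) * (-1)
                   = -0.5770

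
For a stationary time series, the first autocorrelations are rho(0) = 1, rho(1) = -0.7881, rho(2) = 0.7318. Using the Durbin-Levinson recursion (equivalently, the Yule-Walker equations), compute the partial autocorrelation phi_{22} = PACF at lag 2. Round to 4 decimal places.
\phi_{22} = 0.2922

The PACF at lag k is phi_{kk}, the last component of the solution
to the Yule-Walker system G_k phi = r_k where
  (G_k)_{ij} = rho(|i - j|), (r_k)_i = rho(i), i,j = 1..k.
Equivalently, Durbin-Levinson gives phi_{kk} iteratively:
  phi_{11} = rho(1)
  phi_{kk} = [rho(k) - sum_{j=1..k-1} phi_{k-1,j} rho(k-j)]
            / [1 - sum_{j=1..k-1} phi_{k-1,j} rho(j)],
  phi_{k,j} = phi_{k-1,j} - phi_{kk} phi_{k-1,k-j},  j = 1..k-1.
Step k = 1:
  phi_11 = rho(1) = -0.7881.
Step k = 2:
  phi_22 = [rho(2) - phi_11 rho(1)] / [1 - phi_11 rho(1)] = [0.7318 - (-0.7881)(-0.7881)] / [1 - (-0.7881)(-0.7881)]
         = 0.11069839 / 0.37889839 = 0.2922.
Therefore phi_{22} = 0.2922.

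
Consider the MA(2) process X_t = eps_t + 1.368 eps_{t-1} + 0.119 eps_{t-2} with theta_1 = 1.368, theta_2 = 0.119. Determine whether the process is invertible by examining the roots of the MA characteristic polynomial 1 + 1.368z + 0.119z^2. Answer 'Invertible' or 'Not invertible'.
\text{Not invertible}

The MA(q) characteristic polynomial is P(z) = 1 + 1.368z + 0.119z^2.
Invertibility requires all roots to lie outside the unit circle, i.e. |z| > 1 for every root.
Set 1 + (1.368) z + (0.119) z^2 = 0, i.e. a z^2 + b z + c = 0 with a = 0.119, b = 1.368, c = 1.
Discriminant D = b^2 - 4ac = (1.368)^2 - 4*(0.119)*1 = 1.871424 - (0.476) = 1.395424.
D >= 0, so the roots are real: z = (-b +/- sqrt(D)) / (2a) = (-1.368 +/- 1.181281) / (0.238).
  z_1 = (-1.368 + 1.181281) / (0.238) = -0.7845,   |z_1| = 0.7845.
  z_2 = (-1.368 - 1.181281) / (0.238) = -10.7113,   |z_2| = 10.7113.
Moduli of all roots: 0.7845, 10.7113.
All moduli strictly greater than 1? No.
Verdict: Not invertible.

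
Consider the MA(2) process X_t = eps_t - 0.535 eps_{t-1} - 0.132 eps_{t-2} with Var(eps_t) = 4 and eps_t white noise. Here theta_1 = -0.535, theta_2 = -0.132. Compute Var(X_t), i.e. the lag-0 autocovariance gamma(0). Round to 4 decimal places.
\gamma(0) = 5.2146

For an MA(q) process X_t = eps_t + sum_i theta_i eps_{t-i} with
Var(eps_t) = sigma^2, the variance is
  gamma(0) = sigma^2 * (1 + sum_i theta_i^2).
  sum_i theta_i^2 = (-0.535)^2 + (-0.132)^2 = 0.286225 + 0.017424 = 0.303649.
  gamma(0) = 4 * (1 + 0.303649) = 4 * 1.303649 = 5.214596, which rounds to 5.2146.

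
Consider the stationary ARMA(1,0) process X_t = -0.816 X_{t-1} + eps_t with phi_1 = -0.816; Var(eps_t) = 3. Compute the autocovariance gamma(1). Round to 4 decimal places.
\gamma(1) = -7.3262

Multiply the model equation by X_{t-k} and take expectations. With theta_0 = psi_0 = 1 and psi_j the MA(infinity) weights, this gives
  gamma(k) - sum_i phi_i gamma(k-i) = c_k,
  c_k = sigma^2 * sum_{j=k..q} theta_j psi_{j-k}   (c_k = 0 for k > q),
using gamma(-m) = gamma(m).
Pure AR (q = 0): c_0 = sigma^2 = 3, c_k = 0 for k >= 1.
Equations for k = 0 and k = 1 (AR order 1):
  gamma(0) = phi_1 gamma(1) + c_0
  gamma(1) = phi_1 gamma(0) + c_1
Substituting the second into the first: gamma(0) (1 - phi_1^2) = c_0 + phi_1 c_1, so
  gamma(0) = c_0 / (1 - phi_1^2) = 3 / (1 - (-0.816)^2) = 3 / 0.334144 = 8.978165.
  gamma(1) = phi_1 gamma(0) = (-0.816)(8.978165) = -7.326183.
Therefore gamma(1) = -7.3262 (to 4 decimal places).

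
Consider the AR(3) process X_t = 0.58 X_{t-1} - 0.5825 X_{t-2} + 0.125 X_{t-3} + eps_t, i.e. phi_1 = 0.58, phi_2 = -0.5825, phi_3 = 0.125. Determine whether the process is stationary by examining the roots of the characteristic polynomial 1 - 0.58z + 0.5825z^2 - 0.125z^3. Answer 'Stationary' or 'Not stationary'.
\text{Stationary}

The AR(p) characteristic polynomial is P(z) = 1 - 0.58z + 0.5825z^2 - 0.125z^3.
Stationarity requires all roots to lie outside the unit circle, i.e. |z| > 1 for every root.
Degree 3: look for a simple real root z0 first, then factor out (1 - z/z0) and solve the remaining quadratic.
Testing z0 = 4: P(4) = 1 + (-0.58)(4) + (0.5825)(4)^2 + (-0.125)(4)^3
  = 1 + (-2.32) + (9.32) + (-8) = 0.  So z_0 = 4 is a root, |z_0| = 4.
Divide out the factor (1 - 0.25 z) = (1 - z/z0) (since 1/z0 = 0.25):
  P(z) = (1 - 0.25 z)(1 + (-0.33) z + (0.5) z^2)
  [check: z-coef -0.33 - (0.25) = -0.58; z^2-coef 0.5 - (0.25)(-0.33) = 0.5825; z^3-coef -(0.25)(0.5) = -0.125.]
Remaining roots from the quadratic factor 1 + (-0.33) z + (0.5) z^2:
  Set 1 + (-0.33) z + (0.5) z^2 = 0, i.e. a z^2 + b z + c = 0 with a = 0.5, b = -0.33, c = 1.
  Discriminant D = b^2 - 4ac = (-0.33)^2 - 4*(0.5)*1 = 0.1089 - (2) = -1.8911.
  D < 0, so the roots are the complex-conjugate pair z = (-b +/- i sqrt(-D)) / (2a) = 0.33 +/- 1.3752i.
  For a conjugate pair |z|^2 = z * conj(z) = (product of roots) = c/a = 1/(0.5) = 2, so |z| = sqrt(2) = 1.4142 for both roots.
Moduli of all roots: 4.0000, 1.4142, 1.4142.
All moduli strictly greater than 1? Yes.
Verdict: Stationary.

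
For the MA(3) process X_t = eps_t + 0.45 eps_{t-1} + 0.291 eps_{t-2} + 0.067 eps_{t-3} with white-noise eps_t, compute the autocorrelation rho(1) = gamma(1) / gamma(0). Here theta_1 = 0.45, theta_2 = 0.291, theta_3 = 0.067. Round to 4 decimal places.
\rho(1) = 0.4649

For an MA(q) process with theta_0 = 1, the autocovariance is
  gamma(k) = sigma^2 * sum_{i=0..q-k} theta_i * theta_{i+k},
and rho(k) = gamma(k) / gamma(0). Sigma^2 cancels.
  numerator   = (1)*(0.45) + (0.45)*(0.291) + (0.291)*(0.067) = 0.600447.
  denominator = (1)^2 + (0.45)^2 + (0.291)^2 + (0.067)^2 = 1.29167.
  rho(1) = 0.600447 / 1.29167 = 0.4649.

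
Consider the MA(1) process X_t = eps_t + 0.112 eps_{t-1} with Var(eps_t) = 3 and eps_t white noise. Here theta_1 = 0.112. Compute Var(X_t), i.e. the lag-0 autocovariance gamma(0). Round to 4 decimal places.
\gamma(0) = 3.0376

For an MA(q) process X_t = eps_t + sum_i theta_i eps_{t-i} with
Var(eps_t) = sigma^2, the variance is
  gamma(0) = sigma^2 * (1 + sum_i theta_i^2).
  sum_i theta_i^2 = (0.112)^2 = 0.012544.
  gamma(0) = 3 * (1 + 0.012544) = 3 * 1.012544 = 3.037632, which rounds to 3.0376.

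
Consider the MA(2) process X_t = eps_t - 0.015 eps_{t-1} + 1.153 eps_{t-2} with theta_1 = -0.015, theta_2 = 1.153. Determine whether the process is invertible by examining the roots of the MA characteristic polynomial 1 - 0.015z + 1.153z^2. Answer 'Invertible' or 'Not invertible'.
\text{Not invertible}

The MA(q) characteristic polynomial is P(z) = 1 - 0.015z + 1.153z^2.
Invertibility requires all roots to lie outside the unit circle, i.e. |z| > 1 for every root.
Set 1 + (-0.015) z + (1.153) z^2 = 0, i.e. a z^2 + b z + c = 0 with a = 1.153, b = -0.015, c = 1.
Discriminant D = b^2 - 4ac = (-0.015)^2 - 4*(1.153)*1 = 0.000225 - (4.612) = -4.611775.
D < 0, so the roots are the complex-conjugate pair z = (-b +/- i sqrt(-D)) / (2a) = 0.0065 +/- 0.9313i.
For a conjugate pair |z|^2 = z * conj(z) = (product of roots) = c/a = 1/(1.153) = 0.867303, so |z| = sqrt(0.867303) = 0.9313 for both roots.
Moduli of all roots: 0.9313, 0.9313.
All moduli strictly greater than 1? No.
Verdict: Not invertible.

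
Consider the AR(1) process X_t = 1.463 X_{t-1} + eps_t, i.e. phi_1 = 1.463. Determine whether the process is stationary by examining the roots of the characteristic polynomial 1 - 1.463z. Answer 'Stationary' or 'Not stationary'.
\text{Not stationary}

The AR(p) characteristic polynomial is P(z) = 1 - 1.463z.
Stationarity requires all roots to lie outside the unit circle, i.e. |z| > 1 for every root.
This is linear in z: 1 + (-1.463) z = 0  =>  z = -1/(-1.463) = 0.683527,  |z| = 0.683527.
Moduli of all roots: 0.6835.
All moduli strictly greater than 1? No.
Verdict: Not stationary.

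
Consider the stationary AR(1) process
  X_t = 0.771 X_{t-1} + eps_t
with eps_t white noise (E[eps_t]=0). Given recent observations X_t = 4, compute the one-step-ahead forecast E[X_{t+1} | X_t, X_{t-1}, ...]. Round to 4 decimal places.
E[X_{t+1} \mid \mathcal F_t] = 3.0840

For an AR(p) model X_t = c + sum_i phi_i X_{t-i} + eps_t, the
one-step-ahead conditional mean is
  E[X_{t+1} | X_t, ...] = c + sum_i phi_i X_{t+1-i}.
Substitute known values:
  E[X_{t+1} | ...] = (0.771) * (4)
                   = 3.0840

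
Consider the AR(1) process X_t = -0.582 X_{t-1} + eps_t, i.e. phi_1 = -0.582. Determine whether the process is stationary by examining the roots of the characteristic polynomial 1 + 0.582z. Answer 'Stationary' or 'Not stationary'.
\text{Stationary}

The AR(p) characteristic polynomial is P(z) = 1 + 0.582z.
Stationarity requires all roots to lie outside the unit circle, i.e. |z| > 1 for every root.
This is linear in z: 1 + (0.582) z = 0  =>  z = -1/(0.582) = -1.718213,  |z| = 1.718213.
Moduli of all roots: 1.7182.
All moduli strictly greater than 1? Yes.
Verdict: Stationary.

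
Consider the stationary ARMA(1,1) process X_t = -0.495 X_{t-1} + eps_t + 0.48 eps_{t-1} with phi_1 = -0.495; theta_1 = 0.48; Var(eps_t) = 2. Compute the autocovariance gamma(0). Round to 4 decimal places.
\gamma(0) = 2.0006

Multiply the model equation by X_{t-k} and take expectations. With theta_0 = psi_0 = 1 and psi_j the MA(infinity) weights, this gives
  gamma(k) - sum_i phi_i gamma(k-i) = c_k,
  c_k = sigma^2 * sum_{j=k..q} theta_j psi_{j-k}   (c_k = 0 for k > q),
using gamma(-m) = gamma(m).
psi-weights needed (psi_j = theta_j + sum_i phi_i psi_{j-i}):
  psi_1 = theta_1 + phi_1 = 0.48 + (-0.495) = -0.015
Right-hand sides:
  c_0 = sigma^2 (1 + theta_1 psi_1) = 2 * (1 + (0.48)(-0.015)) = 2 * 0.9928 = 1.9856
  c_1 = sigma^2 theta_1 = 2 * (0.48) = 0.96
  c_2 = 0
Equations for k = 0 and k = 1 (AR order 1):
  gamma(0) = phi_1 gamma(1) + c_0
  gamma(1) = phi_1 gamma(0) + c_1
Substituting the second into the first: gamma(0) (1 - phi_1^2) = c_0 + phi_1 c_1, so
  gamma(0) = (c_0 + phi_1 c_1) / (1 - phi_1^2) = (1.9856 + (-0.495)(0.96)) / (1 - (-0.495)^2) = 1.5104 / 0.754975 = 2.000596.
Therefore gamma(0) = 2.0006 (to 4 decimal places).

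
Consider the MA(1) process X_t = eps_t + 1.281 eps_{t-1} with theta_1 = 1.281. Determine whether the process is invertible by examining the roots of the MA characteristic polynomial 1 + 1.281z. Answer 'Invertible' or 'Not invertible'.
\text{Not invertible}

The MA(q) characteristic polynomial is P(z) = 1 + 1.281z.
Invertibility requires all roots to lie outside the unit circle, i.e. |z| > 1 for every root.
This is linear in z: 1 + (1.281) z = 0  =>  z = -1/(1.281) = -0.78064,  |z| = 0.78064.
Moduli of all roots: 0.7806.
All moduli strictly greater than 1? No.
Verdict: Not invertible.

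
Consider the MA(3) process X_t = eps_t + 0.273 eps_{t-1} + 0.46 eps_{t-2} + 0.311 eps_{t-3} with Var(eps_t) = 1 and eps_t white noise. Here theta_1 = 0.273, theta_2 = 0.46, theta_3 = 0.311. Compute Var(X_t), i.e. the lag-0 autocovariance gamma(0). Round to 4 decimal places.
\gamma(0) = 1.3829

For an MA(q) process X_t = eps_t + sum_i theta_i eps_{t-i} with
Var(eps_t) = sigma^2, the variance is
  gamma(0) = sigma^2 * (1 + sum_i theta_i^2).
  sum_i theta_i^2 = (0.273)^2 + (0.46)^2 + (0.311)^2 = 0.074529 + 0.2116 + 0.096721 = 0.38285.
  gamma(0) = 1 * (1 + 0.38285) = 1 * 1.38285 = 1.38285, which rounds to 1.3829.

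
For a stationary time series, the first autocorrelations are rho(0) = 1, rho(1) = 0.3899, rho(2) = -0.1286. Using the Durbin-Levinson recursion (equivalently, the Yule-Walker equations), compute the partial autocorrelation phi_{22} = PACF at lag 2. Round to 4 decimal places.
\phi_{22} = -0.3309

The PACF at lag k is phi_{kk}, the last component of the solution
to the Yule-Walker system G_k phi = r_k where
  (G_k)_{ij} = rho(|i - j|), (r_k)_i = rho(i), i,j = 1..k.
Equivalently, Durbin-Levinson gives phi_{kk} iteratively:
  phi_{11} = rho(1)
  phi_{kk} = [rho(k) - sum_{j=1..k-1} phi_{k-1,j} rho(k-j)]
            / [1 - sum_{j=1..k-1} phi_{k-1,j} rho(j)],
  phi_{k,j} = phi_{k-1,j} - phi_{kk} phi_{k-1,k-j},  j = 1..k-1.
Step k = 1:
  phi_11 = rho(1) = 0.3899.
Step k = 2:
  phi_22 = [rho(2) - phi_11 rho(1)] / [1 - phi_11 rho(1)] = [-0.1286 - (0.3899)(0.3899)] / [1 - (0.3899)(0.3899)]
         = -0.28062201 / 0.84797799 = -0.3309.
Therefore phi_{22} = -0.3309.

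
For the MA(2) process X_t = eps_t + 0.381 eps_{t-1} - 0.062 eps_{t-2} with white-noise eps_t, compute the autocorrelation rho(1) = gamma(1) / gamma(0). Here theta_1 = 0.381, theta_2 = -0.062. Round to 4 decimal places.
\rho(1) = 0.3110

For an MA(q) process with theta_0 = 1, the autocovariance is
  gamma(k) = sigma^2 * sum_{i=0..q-k} theta_i * theta_{i+k},
and rho(k) = gamma(k) / gamma(0). Sigma^2 cancels.
  numerator   = (1)*(0.381) + (0.381)*(-0.062) = 0.357378.
  denominator = (1)^2 + (0.381)^2 + (-0.062)^2 = 1.149005.
  rho(1) = 0.357378 / 1.149005 = 0.3110.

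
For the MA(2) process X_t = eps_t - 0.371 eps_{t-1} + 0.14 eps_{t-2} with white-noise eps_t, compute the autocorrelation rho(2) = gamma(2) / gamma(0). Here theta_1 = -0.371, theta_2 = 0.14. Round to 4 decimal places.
\rho(2) = 0.1210

For an MA(q) process with theta_0 = 1, the autocovariance is
  gamma(k) = sigma^2 * sum_{i=0..q-k} theta_i * theta_{i+k},
and rho(k) = gamma(k) / gamma(0). Sigma^2 cancels.
  numerator   = (1)*(0.14) = 0.14.
  denominator = (1)^2 + (-0.371)^2 + (0.14)^2 = 1.157241.
  rho(2) = 0.14 / 1.157241 = 0.1210.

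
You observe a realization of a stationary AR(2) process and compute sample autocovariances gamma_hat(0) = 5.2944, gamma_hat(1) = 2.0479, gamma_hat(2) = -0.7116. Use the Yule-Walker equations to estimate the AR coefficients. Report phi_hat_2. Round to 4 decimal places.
\hat\phi_{2} = -0.3340

The Yule-Walker equations for an AR(p) process read, in matrix form,
  Gamma_p phi = r_p,   with   (Gamma_p)_{ij} = gamma(|i - j|),
                       (r_p)_i = gamma(i),   i,j = 1..p.
Substitute the sample gammas (Toeplitz matrix and right-hand side of size 2):
  Gamma_p = [[5.2944, 2.0479], [2.0479, 5.2944]]
  r_p     = [2.0479, -0.7116]
Written out:
  5.2944 phi_1 + 2.0479 phi_2 = 2.0479
  2.0479 phi_1 + 5.2944 phi_2 = -0.7116
Solve by Cramer's rule:
  det = gamma(0)^2 - gamma(1)^2 = (5.2944)^2 - (2.0479)^2 = 28.03067136 - 4.19389441 = 23.83677695
  phi_hat_1 = [gamma(1) gamma(0) - gamma(1) gamma(2)] / det = [(2.0479)(5.2944) - (2.0479)(-0.7116)] / 23.83677695 = 12.2996874 / 23.83677695 = 0.516
  phi_hat_2 = [gamma(0) gamma(2) - gamma(1)^2] / det = [(5.2944)(-0.7116) - (2.0479)^2] / 23.83677695 = -7.96138945 / 23.83677695 = -0.334
So phi_hat = [0.5160, -0.3340].
Therefore phi_hat_2 = -0.3340.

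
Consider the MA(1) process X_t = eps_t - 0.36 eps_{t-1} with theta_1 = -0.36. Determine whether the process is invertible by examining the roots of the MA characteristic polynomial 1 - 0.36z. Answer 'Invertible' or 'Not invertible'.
\text{Invertible}

The MA(q) characteristic polynomial is P(z) = 1 - 0.36z.
Invertibility requires all roots to lie outside the unit circle, i.e. |z| > 1 for every root.
This is linear in z: 1 + (-0.36) z = 0  =>  z = -1/(-0.36) = 2.777778,  |z| = 2.777778.
Moduli of all roots: 2.7778.
All moduli strictly greater than 1? Yes.
Verdict: Invertible.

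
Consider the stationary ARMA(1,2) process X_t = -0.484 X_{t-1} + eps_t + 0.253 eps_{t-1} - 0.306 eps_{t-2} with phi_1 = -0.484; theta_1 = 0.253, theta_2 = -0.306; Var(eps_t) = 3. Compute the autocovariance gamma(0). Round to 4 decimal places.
\gamma(0) = 3.3078

Multiply the model equation by X_{t-k} and take expectations. With theta_0 = psi_0 = 1 and psi_j the MA(infinity) weights, this gives
  gamma(k) - sum_i phi_i gamma(k-i) = c_k,
  c_k = sigma^2 * sum_{j=k..q} theta_j psi_{j-k}   (c_k = 0 for k > q),
using gamma(-m) = gamma(m).
psi-weights needed (psi_j = theta_j + sum_i phi_i psi_{j-i}):
  psi_1 = theta_1 + phi_1 = 0.253 + (-0.484) = -0.231
  psi_2 = theta_2 + phi_1 psi_1 = -0.306 + (-0.484)(-0.231) = -0.194196
Right-hand sides:
  c_0 = sigma^2 (1 + theta_1 psi_1 + theta_2 psi_2) = 3 * (1 + (0.253)(-0.231) + (-0.306)(-0.194196)) = 3 * 1.000981 = 3.002943
  c_1 = sigma^2 (theta_1 + theta_2 psi_1) = 3 * (0.253 + (-0.306)(-0.231)) = 0.971058
  c_2 = sigma^2 theta_2 = 3 * (-0.306) = -0.918
Equations for k = 0 and k = 1 (AR order 1):
  gamma(0) = phi_1 gamma(1) + c_0
  gamma(1) = phi_1 gamma(0) + c_1
Substituting the second into the first: gamma(0) (1 - phi_1^2) = c_0 + phi_1 c_1, so
  gamma(0) = (c_0 + phi_1 c_1) / (1 - phi_1^2) = (3.002943 + (-0.484)(0.971058)) / (1 - (-0.484)^2) = 2.532951 / 0.765744 = 3.30783.
Therefore gamma(0) = 3.3078 (to 4 decimal places).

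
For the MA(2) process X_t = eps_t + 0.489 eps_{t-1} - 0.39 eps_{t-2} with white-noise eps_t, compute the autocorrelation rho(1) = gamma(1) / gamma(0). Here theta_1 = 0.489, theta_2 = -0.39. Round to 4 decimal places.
\rho(1) = 0.2144

For an MA(q) process with theta_0 = 1, the autocovariance is
  gamma(k) = sigma^2 * sum_{i=0..q-k} theta_i * theta_{i+k},
and rho(k) = gamma(k) / gamma(0). Sigma^2 cancels.
  numerator   = (1)*(0.489) + (0.489)*(-0.39) = 0.29829.
  denominator = (1)^2 + (0.489)^2 + (-0.39)^2 = 1.391221.
  rho(1) = 0.29829 / 1.391221 = 0.2144.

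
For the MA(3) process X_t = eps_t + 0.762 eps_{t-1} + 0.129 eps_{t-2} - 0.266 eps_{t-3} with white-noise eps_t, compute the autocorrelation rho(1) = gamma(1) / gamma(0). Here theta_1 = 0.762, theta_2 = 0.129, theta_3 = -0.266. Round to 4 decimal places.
\rho(1) = 0.4952

For an MA(q) process with theta_0 = 1, the autocovariance is
  gamma(k) = sigma^2 * sum_{i=0..q-k} theta_i * theta_{i+k},
and rho(k) = gamma(k) / gamma(0). Sigma^2 cancels.
  numerator   = (1)*(0.762) + (0.762)*(0.129) + (0.129)*(-0.266) = 0.825984.
  denominator = (1)^2 + (0.762)^2 + (0.129)^2 + (-0.266)^2 = 1.668041.
  rho(1) = 0.825984 / 1.668041 = 0.4952.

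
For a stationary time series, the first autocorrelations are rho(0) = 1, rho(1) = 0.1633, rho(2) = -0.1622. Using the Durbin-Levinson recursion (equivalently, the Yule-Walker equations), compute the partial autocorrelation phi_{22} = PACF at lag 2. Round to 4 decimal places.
\phi_{22} = -0.1940

The PACF at lag k is phi_{kk}, the last component of the solution
to the Yule-Walker system G_k phi = r_k where
  (G_k)_{ij} = rho(|i - j|), (r_k)_i = rho(i), i,j = 1..k.
Equivalently, Durbin-Levinson gives phi_{kk} iteratively:
  phi_{11} = rho(1)
  phi_{kk} = [rho(k) - sum_{j=1..k-1} phi_{k-1,j} rho(k-j)]
            / [1 - sum_{j=1..k-1} phi_{k-1,j} rho(j)],
  phi_{k,j} = phi_{k-1,j} - phi_{kk} phi_{k-1,k-j},  j = 1..k-1.
Step k = 1:
  phi_11 = rho(1) = 0.1633.
Step k = 2:
  phi_22 = [rho(2) - phi_11 rho(1)] / [1 - phi_11 rho(1)] = [-0.1622 - (0.1633)(0.1633)] / [1 - (0.1633)(0.1633)]
         = -0.18886689 / 0.97333311 = -0.194.
Therefore phi_{22} = -0.1940.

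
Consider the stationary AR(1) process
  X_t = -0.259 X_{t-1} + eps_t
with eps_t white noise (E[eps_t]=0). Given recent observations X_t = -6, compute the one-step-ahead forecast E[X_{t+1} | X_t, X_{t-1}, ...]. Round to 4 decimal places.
E[X_{t+1} \mid \mathcal F_t] = 1.5540

For an AR(p) model X_t = c + sum_i phi_i X_{t-i} + eps_t, the
one-step-ahead conditional mean is
  E[X_{t+1} | X_t, ...] = c + sum_i phi_i X_{t+1-i}.
Substitute known values:
  E[X_{t+1} | ...] = (-0.259) * (-6)
                   = 1.5540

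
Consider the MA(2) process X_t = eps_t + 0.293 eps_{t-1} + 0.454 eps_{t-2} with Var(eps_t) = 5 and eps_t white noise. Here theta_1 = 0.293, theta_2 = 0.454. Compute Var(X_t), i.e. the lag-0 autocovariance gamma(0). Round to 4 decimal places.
\gamma(0) = 6.4598

For an MA(q) process X_t = eps_t + sum_i theta_i eps_{t-i} with
Var(eps_t) = sigma^2, the variance is
  gamma(0) = sigma^2 * (1 + sum_i theta_i^2).
  sum_i theta_i^2 = (0.293)^2 + (0.454)^2 = 0.085849 + 0.206116 = 0.291965.
  gamma(0) = 5 * (1 + 0.291965) = 5 * 1.291965 = 6.459825, which rounds to 6.4598.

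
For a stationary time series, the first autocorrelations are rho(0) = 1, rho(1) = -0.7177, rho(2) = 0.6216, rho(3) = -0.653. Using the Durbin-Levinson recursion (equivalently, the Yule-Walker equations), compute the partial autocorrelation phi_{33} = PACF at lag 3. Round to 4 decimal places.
\phi_{33} = -0.3190

The PACF at lag k is phi_{kk}, the last component of the solution
to the Yule-Walker system G_k phi = r_k where
  (G_k)_{ij} = rho(|i - j|), (r_k)_i = rho(i), i,j = 1..k.
Equivalently, Durbin-Levinson gives phi_{kk} iteratively:
  phi_{11} = rho(1)
  phi_{kk} = [rho(k) - sum_{j=1..k-1} phi_{k-1,j} rho(k-j)]
            / [1 - sum_{j=1..k-1} phi_{k-1,j} rho(j)],
  phi_{k,j} = phi_{k-1,j} - phi_{kk} phi_{k-1,k-j},  j = 1..k-1.
Step k = 1:
  phi_11 = rho(1) = -0.7177.
Step k = 2:
  phi_22 = [rho(2) - phi_11 rho(1)] / [1 - phi_11 rho(1)] = [0.6216 - (-0.7177)(-0.7177)] / [1 - (-0.7177)(-0.7177)]
         = 0.10650671 / 0.48490671 = 0.219644.
  Update: phi_21 = phi_11 - phi_22 phi_11 = -0.7177 - (0.219644)(-0.7177) = -0.560062.
Step k = 3:
  phi_33 = [rho(3) - phi_21 rho(2) - phi_22 rho(1)] / [1 - phi_21 rho(1) - phi_22 rho(2)]
    numerator   = -0.653 - (-0.560062)(0.6216) - (0.219644)(-0.7177) = -0.14722735
    denominator = 1 - (-0.560062)(-0.7177) - (0.219644)(0.6216) = 0.46151318
  phi_33 = -0.14722735 / 0.46151318 = -0.319.
Therefore phi_{33} = -0.3190.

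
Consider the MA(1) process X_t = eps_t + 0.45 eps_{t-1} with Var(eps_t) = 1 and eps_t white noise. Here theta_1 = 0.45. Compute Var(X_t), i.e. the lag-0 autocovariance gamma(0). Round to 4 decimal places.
\gamma(0) = 1.2025

For an MA(q) process X_t = eps_t + sum_i theta_i eps_{t-i} with
Var(eps_t) = sigma^2, the variance is
  gamma(0) = sigma^2 * (1 + sum_i theta_i^2).
  sum_i theta_i^2 = (0.45)^2 = 0.2025.
  gamma(0) = 1 * (1 + 0.2025) = 1 * 1.2025 = 1.2025.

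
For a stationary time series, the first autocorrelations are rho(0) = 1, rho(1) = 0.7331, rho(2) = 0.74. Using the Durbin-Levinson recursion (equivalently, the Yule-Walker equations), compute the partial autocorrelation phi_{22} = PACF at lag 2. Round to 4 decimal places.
\phi_{22} = 0.4379

The PACF at lag k is phi_{kk}, the last component of the solution
to the Yule-Walker system G_k phi = r_k where
  (G_k)_{ij} = rho(|i - j|), (r_k)_i = rho(i), i,j = 1..k.
Equivalently, Durbin-Levinson gives phi_{kk} iteratively:
  phi_{11} = rho(1)
  phi_{kk} = [rho(k) - sum_{j=1..k-1} phi_{k-1,j} rho(k-j)]
            / [1 - sum_{j=1..k-1} phi_{k-1,j} rho(j)],
  phi_{k,j} = phi_{k-1,j} - phi_{kk} phi_{k-1,k-j},  j = 1..k-1.
Step k = 1:
  phi_11 = rho(1) = 0.7331.
Step k = 2:
  phi_22 = [rho(2) - phi_11 rho(1)] / [1 - phi_11 rho(1)] = [0.74 - (0.7331)(0.7331)] / [1 - (0.7331)(0.7331)]
         = 0.20256439 / 0.46256439 = 0.4379.
Therefore phi_{22} = 0.4379.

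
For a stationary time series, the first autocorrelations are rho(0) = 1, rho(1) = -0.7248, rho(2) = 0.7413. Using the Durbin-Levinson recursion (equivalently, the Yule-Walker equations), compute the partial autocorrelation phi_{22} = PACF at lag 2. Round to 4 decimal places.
\phi_{22} = 0.4550

The PACF at lag k is phi_{kk}, the last component of the solution
to the Yule-Walker system G_k phi = r_k where
  (G_k)_{ij} = rho(|i - j|), (r_k)_i = rho(i), i,j = 1..k.
Equivalently, Durbin-Levinson gives phi_{kk} iteratively:
  phi_{11} = rho(1)
  phi_{kk} = [rho(k) - sum_{j=1..k-1} phi_{k-1,j} rho(k-j)]
            / [1 - sum_{j=1..k-1} phi_{k-1,j} rho(j)],
  phi_{k,j} = phi_{k-1,j} - phi_{kk} phi_{k-1,k-j},  j = 1..k-1.
Step k = 1:
  phi_11 = rho(1) = -0.7248.
Step k = 2:
  phi_22 = [rho(2) - phi_11 rho(1)] / [1 - phi_11 rho(1)] = [0.7413 - (-0.7248)(-0.7248)] / [1 - (-0.7248)(-0.7248)]
         = 0.21596496 / 0.47466496 = 0.455.
Therefore phi_{22} = 0.4550.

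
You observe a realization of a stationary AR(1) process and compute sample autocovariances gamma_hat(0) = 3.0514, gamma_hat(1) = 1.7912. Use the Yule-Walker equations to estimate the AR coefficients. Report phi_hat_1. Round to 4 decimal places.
\hat\phi_{1} = 0.5870

The Yule-Walker equations for an AR(p) process read, in matrix form,
  Gamma_p phi = r_p,   with   (Gamma_p)_{ij} = gamma(|i - j|),
                       (r_p)_i = gamma(i),   i,j = 1..p.
Substitute the sample gammas (Toeplitz matrix and right-hand side of size 1):
  Gamma_p = [[3.0514]]
  r_p     = [1.7912]
With p = 1 this is the single equation gamma(0) phi_1 = gamma(1):
  phi_hat_1 = gamma(1) / gamma(0) = 1.7912 / 3.0514 = 0.5870.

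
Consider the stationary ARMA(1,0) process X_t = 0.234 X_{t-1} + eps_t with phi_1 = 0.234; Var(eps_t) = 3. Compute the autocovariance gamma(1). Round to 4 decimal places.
\gamma(1) = 0.7427

Multiply the model equation by X_{t-k} and take expectations. With theta_0 = psi_0 = 1 and psi_j the MA(infinity) weights, this gives
  gamma(k) - sum_i phi_i gamma(k-i) = c_k,
  c_k = sigma^2 * sum_{j=k..q} theta_j psi_{j-k}   (c_k = 0 for k > q),
using gamma(-m) = gamma(m).
Pure AR (q = 0): c_0 = sigma^2 = 3, c_k = 0 for k >= 1.
Equations for k = 0 and k = 1 (AR order 1):
  gamma(0) = phi_1 gamma(1) + c_0
  gamma(1) = phi_1 gamma(0) + c_1
Substituting the second into the first: gamma(0) (1 - phi_1^2) = c_0 + phi_1 c_1, so
  gamma(0) = c_0 / (1 - phi_1^2) = 3 / (1 - (0.234)^2) = 3 / 0.945244 = 3.173784.
  gamma(1) = phi_1 gamma(0) = (0.234)(3.173784) = 0.742665.
Therefore gamma(1) = 0.7427 (to 4 decimal places).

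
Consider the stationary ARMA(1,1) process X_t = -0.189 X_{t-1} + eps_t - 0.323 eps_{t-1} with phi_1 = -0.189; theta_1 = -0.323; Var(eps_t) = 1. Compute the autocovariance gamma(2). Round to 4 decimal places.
\gamma(2) = 0.1065

Multiply the model equation by X_{t-k} and take expectations. With theta_0 = psi_0 = 1 and psi_j the MA(infinity) weights, this gives
  gamma(k) - sum_i phi_i gamma(k-i) = c_k,
  c_k = sigma^2 * sum_{j=k..q} theta_j psi_{j-k}   (c_k = 0 for k > q),
using gamma(-m) = gamma(m).
psi-weights needed (psi_j = theta_j + sum_i phi_i psi_{j-i}):
  psi_1 = theta_1 + phi_1 = -0.323 + (-0.189) = -0.512
Right-hand sides:
  c_0 = sigma^2 (1 + theta_1 psi_1) = 1 * (1 + (-0.323)(-0.512)) = 1 * 1.165376 = 1.165376
  c_1 = sigma^2 theta_1 = 1 * (-0.323) = -0.323
  c_2 = 0
Equations for k = 0 and k = 1 (AR order 1):
  gamma(0) = phi_1 gamma(1) + c_0
  gamma(1) = phi_1 gamma(0) + c_1
Substituting the second into the first: gamma(0) (1 - phi_1^2) = c_0 + phi_1 c_1, so
  gamma(0) = (c_0 + phi_1 c_1) / (1 - phi_1^2) = (1.165376 + (-0.189)(-0.323)) / (1 - (-0.189)^2) = 1.226423 / 0.964279 = 1.271855.
  gamma(1) = phi_1 gamma(0) + c_1 = (-0.189)(1.271855) + (-0.323) = -0.563381.
For k = 2 (> q): gamma(2) = phi_1 gamma(1) = (-0.189)(-0.563381) = 0.106479.
Therefore gamma(2) = 0.1065 (to 4 decimal places).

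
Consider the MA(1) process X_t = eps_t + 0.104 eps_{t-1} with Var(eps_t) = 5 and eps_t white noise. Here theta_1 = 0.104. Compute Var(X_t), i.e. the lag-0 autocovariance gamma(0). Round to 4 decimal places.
\gamma(0) = 5.0541

For an MA(q) process X_t = eps_t + sum_i theta_i eps_{t-i} with
Var(eps_t) = sigma^2, the variance is
  gamma(0) = sigma^2 * (1 + sum_i theta_i^2).
  sum_i theta_i^2 = (0.104)^2 = 0.010816.
  gamma(0) = 5 * (1 + 0.010816) = 5 * 1.010816 = 5.05408, which rounds to 5.0541.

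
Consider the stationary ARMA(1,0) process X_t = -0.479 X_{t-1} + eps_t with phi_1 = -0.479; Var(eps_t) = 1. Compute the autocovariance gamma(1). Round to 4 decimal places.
\gamma(1) = -0.6216

Multiply the model equation by X_{t-k} and take expectations. With theta_0 = psi_0 = 1 and psi_j the MA(infinity) weights, this gives
  gamma(k) - sum_i phi_i gamma(k-i) = c_k,
  c_k = sigma^2 * sum_{j=k..q} theta_j psi_{j-k}   (c_k = 0 for k > q),
using gamma(-m) = gamma(m).
Pure AR (q = 0): c_0 = sigma^2 = 1, c_k = 0 for k >= 1.
Equations for k = 0 and k = 1 (AR order 1):
  gamma(0) = phi_1 gamma(1) + c_0
  gamma(1) = phi_1 gamma(0) + c_1
Substituting the second into the first: gamma(0) (1 - phi_1^2) = c_0 + phi_1 c_1, so
  gamma(0) = c_0 / (1 - phi_1^2) = 1 / (1 - (-0.479)^2) = 1 / 0.770559 = 1.297759.
  gamma(1) = phi_1 gamma(0) = (-0.479)(1.297759) = -0.621627.
Therefore gamma(1) = -0.6216 (to 4 decimal places).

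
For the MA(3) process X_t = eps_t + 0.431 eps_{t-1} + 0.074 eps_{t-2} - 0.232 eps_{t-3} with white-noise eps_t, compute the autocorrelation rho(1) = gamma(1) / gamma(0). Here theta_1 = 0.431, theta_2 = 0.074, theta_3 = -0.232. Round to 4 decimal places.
\rho(1) = 0.3580

For an MA(q) process with theta_0 = 1, the autocovariance is
  gamma(k) = sigma^2 * sum_{i=0..q-k} theta_i * theta_{i+k},
and rho(k) = gamma(k) / gamma(0). Sigma^2 cancels.
  numerator   = (1)*(0.431) + (0.431)*(0.074) + (0.074)*(-0.232) = 0.445726.
  denominator = (1)^2 + (0.431)^2 + (0.074)^2 + (-0.232)^2 = 1.245061.
  rho(1) = 0.445726 / 1.245061 = 0.3580.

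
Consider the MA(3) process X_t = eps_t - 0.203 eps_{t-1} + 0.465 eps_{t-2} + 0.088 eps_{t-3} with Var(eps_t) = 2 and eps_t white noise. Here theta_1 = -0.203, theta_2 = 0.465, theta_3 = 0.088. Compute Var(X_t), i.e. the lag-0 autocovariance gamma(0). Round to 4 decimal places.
\gamma(0) = 2.5304

For an MA(q) process X_t = eps_t + sum_i theta_i eps_{t-i} with
Var(eps_t) = sigma^2, the variance is
  gamma(0) = sigma^2 * (1 + sum_i theta_i^2).
  sum_i theta_i^2 = (-0.203)^2 + (0.465)^2 + (0.088)^2 = 0.041209 + 0.216225 + 0.007744 = 0.265178.
  gamma(0) = 2 * (1 + 0.265178) = 2 * 1.265178 = 2.530356, which rounds to 2.5304.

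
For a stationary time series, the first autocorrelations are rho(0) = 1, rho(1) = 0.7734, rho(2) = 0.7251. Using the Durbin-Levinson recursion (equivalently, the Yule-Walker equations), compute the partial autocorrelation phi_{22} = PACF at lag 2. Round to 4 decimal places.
\phi_{22} = 0.3159

The PACF at lag k is phi_{kk}, the last component of the solution
to the Yule-Walker system G_k phi = r_k where
  (G_k)_{ij} = rho(|i - j|), (r_k)_i = rho(i), i,j = 1..k.
Equivalently, Durbin-Levinson gives phi_{kk} iteratively:
  phi_{11} = rho(1)
  phi_{kk} = [rho(k) - sum_{j=1..k-1} phi_{k-1,j} rho(k-j)]
            / [1 - sum_{j=1..k-1} phi_{k-1,j} rho(j)],
  phi_{k,j} = phi_{k-1,j} - phi_{kk} phi_{k-1,k-j},  j = 1..k-1.
Step k = 1:
  phi_11 = rho(1) = 0.7734.
Step k = 2:
  phi_22 = [rho(2) - phi_11 rho(1)] / [1 - phi_11 rho(1)] = [0.7251 - (0.7734)(0.7734)] / [1 - (0.7734)(0.7734)]
         = 0.12695244 / 0.40185244 = 0.3159.
Therefore phi_{22} = 0.3159.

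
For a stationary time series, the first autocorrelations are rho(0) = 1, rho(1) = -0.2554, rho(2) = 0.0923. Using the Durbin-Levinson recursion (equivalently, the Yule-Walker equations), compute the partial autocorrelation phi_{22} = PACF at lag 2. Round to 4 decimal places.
\phi_{22} = 0.0290

The PACF at lag k is phi_{kk}, the last component of the solution
to the Yule-Walker system G_k phi = r_k where
  (G_k)_{ij} = rho(|i - j|), (r_k)_i = rho(i), i,j = 1..k.
Equivalently, Durbin-Levinson gives phi_{kk} iteratively:
  phi_{11} = rho(1)
  phi_{kk} = [rho(k) - sum_{j=1..k-1} phi_{k-1,j} rho(k-j)]
            / [1 - sum_{j=1..k-1} phi_{k-1,j} rho(j)],
  phi_{k,j} = phi_{k-1,j} - phi_{kk} phi_{k-1,k-j},  j = 1..k-1.
Step k = 1:
  phi_11 = rho(1) = -0.2554.
Step k = 2:
  phi_22 = [rho(2) - phi_11 rho(1)] / [1 - phi_11 rho(1)] = [0.0923 - (-0.2554)(-0.2554)] / [1 - (-0.2554)(-0.2554)]
         = 0.02707084 / 0.93477084 = 0.029.
Therefore phi_{22} = 0.0290.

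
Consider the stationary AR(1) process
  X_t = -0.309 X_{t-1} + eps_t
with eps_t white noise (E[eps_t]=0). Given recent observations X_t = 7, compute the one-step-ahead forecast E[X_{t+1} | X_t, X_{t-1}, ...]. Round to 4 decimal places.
E[X_{t+1} \mid \mathcal F_t] = -2.1630

For an AR(p) model X_t = c + sum_i phi_i X_{t-i} + eps_t, the
one-step-ahead conditional mean is
  E[X_{t+1} | X_t, ...] = c + sum_i phi_i X_{t+1-i}.
Substitute known values:
  E[X_{t+1} | ...] = (-0.309) * (7)
                   = -2.1630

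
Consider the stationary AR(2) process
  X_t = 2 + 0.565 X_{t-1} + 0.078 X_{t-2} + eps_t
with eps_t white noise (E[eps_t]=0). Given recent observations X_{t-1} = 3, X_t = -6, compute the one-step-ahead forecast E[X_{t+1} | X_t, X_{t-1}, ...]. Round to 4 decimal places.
E[X_{t+1} \mid \mathcal F_t] = -1.1560

For an AR(p) model X_t = c + sum_i phi_i X_{t-i} + eps_t, the
one-step-ahead conditional mean is
  E[X_{t+1} | X_t, ...] = c + sum_i phi_i X_{t+1-i}.
Substitute known values:
  E[X_{t+1} | ...] = 2 + (0.565) * (-6) + (0.078) * (3)
                   = -1.1560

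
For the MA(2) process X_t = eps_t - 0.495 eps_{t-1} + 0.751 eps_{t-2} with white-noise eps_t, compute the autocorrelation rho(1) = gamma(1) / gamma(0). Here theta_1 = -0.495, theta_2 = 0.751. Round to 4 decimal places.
\rho(1) = -0.4791

For an MA(q) process with theta_0 = 1, the autocovariance is
  gamma(k) = sigma^2 * sum_{i=0..q-k} theta_i * theta_{i+k},
and rho(k) = gamma(k) / gamma(0). Sigma^2 cancels.
  numerator   = (1)*(-0.495) + (-0.495)*(0.751) = -0.866745.
  denominator = (1)^2 + (-0.495)^2 + (0.751)^2 = 1.809026.
  rho(1) = -0.866745 / 1.809026 = -0.4791.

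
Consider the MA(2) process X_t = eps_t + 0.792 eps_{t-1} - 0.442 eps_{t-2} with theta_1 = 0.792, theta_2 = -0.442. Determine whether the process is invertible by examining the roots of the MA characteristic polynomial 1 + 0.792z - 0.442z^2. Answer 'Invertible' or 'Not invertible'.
\text{Not invertible}

The MA(q) characteristic polynomial is P(z) = 1 + 0.792z - 0.442z^2.
Invertibility requires all roots to lie outside the unit circle, i.e. |z| > 1 for every root.
Set 1 + (0.792) z + (-0.442) z^2 = 0, i.e. a z^2 + b z + c = 0 with a = -0.442, b = 0.792, c = 1.
Discriminant D = b^2 - 4ac = (0.792)^2 - 4*(-0.442)*1 = 0.627264 - (-1.768) = 2.395264.
D >= 0, so the roots are real: z = (-b +/- sqrt(D)) / (2a) = (-0.792 +/- 1.547664) / (-0.884).
  z_1 = (-0.792 + 1.547664) / (-0.884) = -0.8548,   |z_1| = 0.8548.
  z_2 = (-0.792 - 1.547664) / (-0.884) = 2.6467,   |z_2| = 2.6467.
Moduli of all roots: 0.8548, 2.6467.
All moduli strictly greater than 1? No.
Verdict: Not invertible.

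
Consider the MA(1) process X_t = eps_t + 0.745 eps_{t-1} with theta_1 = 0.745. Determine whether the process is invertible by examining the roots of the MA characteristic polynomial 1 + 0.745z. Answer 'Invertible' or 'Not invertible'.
\text{Invertible}

The MA(q) characteristic polynomial is P(z) = 1 + 0.745z.
Invertibility requires all roots to lie outside the unit circle, i.e. |z| > 1 for every root.
This is linear in z: 1 + (0.745) z = 0  =>  z = -1/(0.745) = -1.342282,  |z| = 1.342282.
Moduli of all roots: 1.3423.
All moduli strictly greater than 1? Yes.
Verdict: Invertible.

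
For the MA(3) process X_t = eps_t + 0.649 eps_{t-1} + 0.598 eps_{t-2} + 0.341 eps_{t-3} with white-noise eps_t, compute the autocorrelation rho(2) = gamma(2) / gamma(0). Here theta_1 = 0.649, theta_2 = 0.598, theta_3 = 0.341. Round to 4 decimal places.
\rho(2) = 0.4323

For an MA(q) process with theta_0 = 1, the autocovariance is
  gamma(k) = sigma^2 * sum_{i=0..q-k} theta_i * theta_{i+k},
and rho(k) = gamma(k) / gamma(0). Sigma^2 cancels.
  numerator   = (1)*(0.598) + (0.649)*(0.341) = 0.819309.
  denominator = (1)^2 + (0.649)^2 + (0.598)^2 + (0.341)^2 = 1.895086.
  rho(2) = 0.819309 / 1.895086 = 0.4323.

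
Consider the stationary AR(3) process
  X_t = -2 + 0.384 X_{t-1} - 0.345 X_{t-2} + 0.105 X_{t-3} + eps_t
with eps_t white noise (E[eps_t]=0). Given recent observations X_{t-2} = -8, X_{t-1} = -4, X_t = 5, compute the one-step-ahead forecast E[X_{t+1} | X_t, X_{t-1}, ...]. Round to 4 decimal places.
E[X_{t+1} \mid \mathcal F_t] = 0.4600

For an AR(p) model X_t = c + sum_i phi_i X_{t-i} + eps_t, the
one-step-ahead conditional mean is
  E[X_{t+1} | X_t, ...] = c + sum_i phi_i X_{t+1-i}.
Substitute known values:
  E[X_{t+1} | ...] = -2 + (0.384) * (5) + (-0.345) * (-4) + (0.105) * (-8)
                   = 0.4600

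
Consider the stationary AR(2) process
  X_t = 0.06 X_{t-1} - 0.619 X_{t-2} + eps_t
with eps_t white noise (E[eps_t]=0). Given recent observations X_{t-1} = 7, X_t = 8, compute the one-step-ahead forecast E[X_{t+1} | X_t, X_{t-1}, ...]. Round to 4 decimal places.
E[X_{t+1} \mid \mathcal F_t] = -3.8530

For an AR(p) model X_t = c + sum_i phi_i X_{t-i} + eps_t, the
one-step-ahead conditional mean is
  E[X_{t+1} | X_t, ...] = c + sum_i phi_i X_{t+1-i}.
Substitute known values:
  E[X_{t+1} | ...] = (0.06) * (8) + (-0.619) * (7)
                   = -3.8530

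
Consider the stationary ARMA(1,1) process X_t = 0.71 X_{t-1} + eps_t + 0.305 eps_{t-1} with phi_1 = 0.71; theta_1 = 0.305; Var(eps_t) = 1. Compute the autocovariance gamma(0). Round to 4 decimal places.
\gamma(0) = 3.0775

Multiply the model equation by X_{t-k} and take expectations. With theta_0 = psi_0 = 1 and psi_j the MA(infinity) weights, this gives
  gamma(k) - sum_i phi_i gamma(k-i) = c_k,
  c_k = sigma^2 * sum_{j=k..q} theta_j psi_{j-k}   (c_k = 0 for k > q),
using gamma(-m) = gamma(m).
psi-weights needed (psi_j = theta_j + sum_i phi_i psi_{j-i}):
  psi_1 = theta_1 + phi_1 = 0.305 + (0.71) = 1.015
Right-hand sides:
  c_0 = sigma^2 (1 + theta_1 psi_1) = 1 * (1 + (0.305)(1.015)) = 1 * 1.309575 = 1.309575
  c_1 = sigma^2 theta_1 = 1 * (0.305) = 0.305
  c_2 = 0
Equations for k = 0 and k = 1 (AR order 1):
  gamma(0) = phi_1 gamma(1) + c_0
  gamma(1) = phi_1 gamma(0) + c_1
Substituting the second into the first: gamma(0) (1 - phi_1^2) = c_0 + phi_1 c_1, so
  gamma(0) = (c_0 + phi_1 c_1) / (1 - phi_1^2) = (1.309575 + (0.71)(0.305)) / (1 - (0.71)^2) = 1.526125 / 0.4959 = 3.077485.
Therefore gamma(0) = 3.0775 (to 4 decimal places).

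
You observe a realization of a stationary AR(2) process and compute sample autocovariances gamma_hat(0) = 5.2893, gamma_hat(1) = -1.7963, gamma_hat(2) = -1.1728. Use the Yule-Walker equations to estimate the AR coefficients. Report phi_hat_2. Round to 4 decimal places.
\hat\phi_{2} = -0.3810

The Yule-Walker equations for an AR(p) process read, in matrix form,
  Gamma_p phi = r_p,   with   (Gamma_p)_{ij} = gamma(|i - j|),
                       (r_p)_i = gamma(i),   i,j = 1..p.
Substitute the sample gammas (Toeplitz matrix and right-hand side of size 2):
  Gamma_p = [[5.2893, -1.7963], [-1.7963, 5.2893]]
  r_p     = [-1.7963, -1.1728]
Written out:
  5.2893 phi_1 - 1.7963 phi_2 = -1.7963
  -1.7963 phi_1 + 5.2893 phi_2 = -1.1728
Solve by Cramer's rule:
  det = gamma(0)^2 - gamma(1)^2 = (5.2893)^2 - (-1.7963)^2 = 27.97669449 - 3.22669369 = 24.7500008
  phi_hat_1 = [gamma(1) gamma(0) - gamma(1) gamma(2)] / det = [(-1.7963)(5.2893) - (-1.7963)(-1.1728)] / 24.7500008 = -11.60787023 / 24.7500008 = -0.469
  phi_hat_2 = [gamma(0) gamma(2) - gamma(1)^2] / det = [(5.2893)(-1.1728) - (-1.7963)^2] / 24.7500008 = -9.42998473 / 24.7500008 = -0.381
So phi_hat = [-0.4690, -0.3810].
Therefore phi_hat_2 = -0.3810.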